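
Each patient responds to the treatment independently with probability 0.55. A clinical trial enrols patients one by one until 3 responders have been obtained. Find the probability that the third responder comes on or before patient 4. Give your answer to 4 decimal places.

0.3910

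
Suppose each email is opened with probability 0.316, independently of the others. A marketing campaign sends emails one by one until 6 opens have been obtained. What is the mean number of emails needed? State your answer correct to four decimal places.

Y = total emails until the sixth success; negative binomial with r=6, p=0.316.
E[Y] = r / p = 6 / 0.316 = 18.987342

18.9873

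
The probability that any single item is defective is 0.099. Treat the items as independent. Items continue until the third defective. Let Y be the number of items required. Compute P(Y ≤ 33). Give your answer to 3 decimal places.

Finishing within 33 items ⇔ at least 3 successes in the first 33. With X ~ Binomial(33, 0.099), P(Y ≤ 33) = 1 − P(X ≤ 2).
  k=0: C(33,0)·0.099^0·0.901^33 = 0.03206
  k=1: C(33,1)·0.099^1·0.901^32 = 0.11624
  k=2: C(33,2)·0.099^2·0.901^31 = 0.20435
1 − 0.35264 = 0.64736

0.647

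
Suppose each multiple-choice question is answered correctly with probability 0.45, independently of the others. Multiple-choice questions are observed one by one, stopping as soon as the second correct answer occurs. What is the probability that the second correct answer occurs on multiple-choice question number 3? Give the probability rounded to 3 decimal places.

0.223

Y = trial on which the second success occurs; negative binomial, r=2, p=0.45.
P(Y=3) = C(2,1) · p^2 · (1−p)^1
= 2 · 0.2025 · 0.55 = 0.22275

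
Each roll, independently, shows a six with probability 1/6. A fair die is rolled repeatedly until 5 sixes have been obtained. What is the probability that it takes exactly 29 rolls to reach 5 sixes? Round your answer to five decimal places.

Y = trial on which the fifth success occurs; negative binomial, r=5, p=0.166667.
P(Y=29) = C(28,4) · p^5 · (1−p)^24
= 20475 · 0.0001286 · 0.012579 = 0.0331221

0.03312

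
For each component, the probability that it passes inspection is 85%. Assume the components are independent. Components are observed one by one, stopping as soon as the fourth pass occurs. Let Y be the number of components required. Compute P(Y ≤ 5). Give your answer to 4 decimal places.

0.8352

Finishing within 5 components ⇔ at least 4 successes in the first 5. With X ~ Binomial(5, 0.85), P(Y ≤ 5) = 1 − P(X ≤ 3).
  k=0: C(5,0)·0.85^0·0.15^5 = 0.000076
  k=1: C(5,1)·0.85^1·0.15^4 = 0.002152
  k=2: C(5,2)·0.85^2·0.15^3 = 0.024384
  k=3: C(5,3)·0.85^3·0.15^2 = 0.138178
1 − 0.164790 = 0.835210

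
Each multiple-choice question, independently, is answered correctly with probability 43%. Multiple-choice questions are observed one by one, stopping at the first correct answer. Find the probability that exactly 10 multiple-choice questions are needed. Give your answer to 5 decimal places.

Geometric (trials to first success), p = 0.43.
P(Y = 10) = (1−p)^9 · p = 0.0063515 · 0.43 = 0.0027311

0.00273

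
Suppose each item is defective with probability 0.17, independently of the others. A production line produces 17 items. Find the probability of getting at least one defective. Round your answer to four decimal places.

P(at least one) = 1 − P(none) = 1 − (1 − 0.17)^17
= 1 − 0.042104 = 0.957896

0.9579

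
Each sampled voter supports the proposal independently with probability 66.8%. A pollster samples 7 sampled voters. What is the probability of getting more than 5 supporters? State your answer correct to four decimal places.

X ~ Binomial(7, 0.668); P(X ≥ 6) = Σ C(7,k) p^k (1−p)^(7−k) over k:
  k=6: C(7,6)·0.668^6·0.332^1 = 0.206488
  k=7: C(7,7)·0.668^7·0.332^0 = 0.059352
Total = 0.265840

0.2658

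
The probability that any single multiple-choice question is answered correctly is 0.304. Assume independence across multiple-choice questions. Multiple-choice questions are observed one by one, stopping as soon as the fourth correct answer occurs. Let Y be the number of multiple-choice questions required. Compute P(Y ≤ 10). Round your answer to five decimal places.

Finishing within 10 multiple-choice questions ⇔ at least 4 successes in the first 10. With X ~ Binomial(10, 0.304), P(Y ≤ 10) = 1 − P(X ≤ 3).
  k=0: C(10,0)·0.304^0·0.696^10 = 0.0266743
  k=1: C(10,1)·0.304^1·0.696^9 = 0.1165083
  k=2: C(10,2)·0.304^2·0.696^8 = 0.2289990
  k=3: C(10,3)·0.304^3·0.696^7 = 0.2667268
1 − 0.6389083 = 0.3610917

0.36109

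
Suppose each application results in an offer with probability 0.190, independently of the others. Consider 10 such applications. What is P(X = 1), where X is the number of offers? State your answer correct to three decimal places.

0.285

X ~ Binomial(n=10, p=0.19).
P(X=1) = C(10,1) · p^1 · (1−p)^9
= 10 · 0.19 · 0.15009 = 0.28518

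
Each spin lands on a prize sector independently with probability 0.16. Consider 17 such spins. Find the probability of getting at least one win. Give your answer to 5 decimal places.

P(at least one) = 1 − P(none) = 1 − (1 − 0.16)^17
= 1 − 0.0516117 = 0.9483883

0.94839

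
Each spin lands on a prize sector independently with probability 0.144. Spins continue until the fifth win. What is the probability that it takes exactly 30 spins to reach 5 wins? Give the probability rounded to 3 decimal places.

Y = trial on which the fifth success occurs; negative binomial, r=5, p=0.144.
P(Y=30) = C(29,4) · p^5 · (1−p)^25
= 23751 · 6.1917e-05 · 0.020504 = 0.03015

0.030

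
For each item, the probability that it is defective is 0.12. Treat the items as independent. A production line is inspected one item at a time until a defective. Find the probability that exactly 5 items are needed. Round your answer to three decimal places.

Geometric (trials to first success), p = 0.12.
P(Y = 5) = (1−p)^4 · p = 0.5997 · 0.12 = 0.07196

0.072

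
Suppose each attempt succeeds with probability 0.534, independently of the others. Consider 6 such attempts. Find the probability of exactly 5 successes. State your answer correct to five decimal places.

0.12141

X ~ Binomial(n=6, p=0.534).
P(X=5) = C(6,5) · p^5 · (1−p)^1
= 6 · 0.043422 · 0.466 = 0.1214069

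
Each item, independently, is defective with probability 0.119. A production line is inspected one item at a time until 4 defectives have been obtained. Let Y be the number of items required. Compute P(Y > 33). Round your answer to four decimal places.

0.4361

Needing more than 33 items ⇔ fewer than 4 successes in the first 33. With X ~ Binomial(33, 0.119), P(Y > 33) = P(X ≤ 3).
  k=0: C(33,0)·0.119^0·0.881^33 = 0.015283
  k=1: C(33,1)·0.119^1·0.881^32 = 0.068122
  k=2: C(33,2)·0.119^2·0.881^31 = 0.147225
  k=3: C(33,3)·0.119^3·0.881^30 = 0.205491
P(X ≤ 3) = 0.436121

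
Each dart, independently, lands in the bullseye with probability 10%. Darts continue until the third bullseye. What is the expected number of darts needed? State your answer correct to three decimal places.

Y = total darts until the third success; negative binomial with r=3, p=0.10.
E[Y] = r / p = 3 / 0.10 = 30.00000

30.000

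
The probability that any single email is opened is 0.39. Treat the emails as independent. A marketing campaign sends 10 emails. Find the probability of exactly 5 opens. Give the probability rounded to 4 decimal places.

0.1920

X ~ Binomial(n=10, p=0.39).
P(X=5) = C(10,5) · p^5 · (1−p)^5
= 252 · 0.0090224 · 0.08446 = 0.192032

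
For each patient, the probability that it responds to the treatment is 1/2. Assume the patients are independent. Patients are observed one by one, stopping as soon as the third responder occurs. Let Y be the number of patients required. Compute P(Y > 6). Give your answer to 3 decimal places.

Needing more than 6 patients ⇔ fewer than 3 successes in the first 6. With X ~ Binomial(6, 0.50), P(Y > 6) = P(X ≤ 2).
  k=0: C(6,0)·0.50^0·0.50^6 = 0.01562
  k=1: C(6,1)·0.50^1·0.50^5 = 0.09375
  k=2: C(6,2)·0.50^2·0.50^4 = 0.23438
P(X ≤ 2) = 0.34375

0.344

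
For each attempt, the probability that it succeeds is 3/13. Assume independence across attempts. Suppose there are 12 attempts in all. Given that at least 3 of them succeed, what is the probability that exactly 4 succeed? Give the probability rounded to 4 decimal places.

0.3143

X ~ Binomial(12, 0.230769). Want P(X=4 | X≥3) = P(X=4) / P(X≥3).
P(X=4) = C(12,4)·0.230769^4·0.769231^8 = 0.172096
P(X≥3) = 1 − 0.042922 − 0.154519 − 0.254957 = 0.547602
Ratio = 0.172096 / 0.547602 = 0.314271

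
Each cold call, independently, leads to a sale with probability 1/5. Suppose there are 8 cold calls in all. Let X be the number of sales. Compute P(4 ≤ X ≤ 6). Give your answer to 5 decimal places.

0.05620

X ~ Binomial(8, 0.20); P(4 ≤ X ≤ 6) = Σ C(8,k) p^k (1−p)^(8−k) over k:
  k=4: C(8,4)·0.20^4·0.80^4 = 0.0458752
  k=5: C(8,5)·0.20^5·0.80^3 = 0.0091750
  k=6: C(8,6)·0.20^6·0.80^2 = 0.0011469
Total = 0.0561971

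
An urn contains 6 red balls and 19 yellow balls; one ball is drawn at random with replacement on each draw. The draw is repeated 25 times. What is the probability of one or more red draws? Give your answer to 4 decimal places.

0.9990

P(at least one) = 1 − P(none) = 1 − (1 − 0.24)^25
= 1 − 0.001048 = 0.998952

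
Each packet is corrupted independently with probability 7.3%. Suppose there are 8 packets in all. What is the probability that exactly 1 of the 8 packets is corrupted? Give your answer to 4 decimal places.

X ~ Binomial(n=8, p=0.073).
P(X=1) = C(8,1) · p^1 · (1−p)^7
= 8 · 0.073 · 0.58824 = 0.343535

0.3435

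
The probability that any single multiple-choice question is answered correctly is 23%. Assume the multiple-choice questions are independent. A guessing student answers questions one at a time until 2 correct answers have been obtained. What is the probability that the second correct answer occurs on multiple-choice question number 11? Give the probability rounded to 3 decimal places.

0.050

Y = trial on which the second success occurs; negative binomial, r=2, p=0.23.
P(Y=11) = C(10,1) · p^2 · (1−p)^9
= 10 · 0.0529 · 0.095152 = 0.05034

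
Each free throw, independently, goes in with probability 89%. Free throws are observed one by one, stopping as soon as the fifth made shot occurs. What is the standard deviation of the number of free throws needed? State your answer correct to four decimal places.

Y = total free throws until the fifth success; negative binomial with r=5, p=0.89.
SD(Y) = √[r(1−p)/p²] = √(0.694357) = 0.833281

0.8333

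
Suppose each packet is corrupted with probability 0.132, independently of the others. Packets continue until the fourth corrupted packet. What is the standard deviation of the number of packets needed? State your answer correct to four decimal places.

Y = total packets until the fourth success; negative binomial with r=4, p=0.132.
SD(Y) = √[r(1−p)/p²] = √(199.265381) = 14.116139

14.1161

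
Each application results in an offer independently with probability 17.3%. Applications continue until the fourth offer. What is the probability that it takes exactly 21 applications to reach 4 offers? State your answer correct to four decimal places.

0.0404

Y = trial on which the fourth success occurs; negative binomial, r=4, p=0.173.
P(Y=21) = C(20,3) · p^4 · (1−p)^17
= 1140 · 0.00089575 · 0.039591 = 0.040428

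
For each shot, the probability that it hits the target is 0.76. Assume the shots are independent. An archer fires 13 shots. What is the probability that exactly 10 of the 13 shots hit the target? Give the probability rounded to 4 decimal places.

0.2542

X ~ Binomial(n=13, p=0.76).
P(X=10) = C(13,10) · p^10 · (1−p)^3
= 286 · 0.064289 · 0.013824 = 0.254177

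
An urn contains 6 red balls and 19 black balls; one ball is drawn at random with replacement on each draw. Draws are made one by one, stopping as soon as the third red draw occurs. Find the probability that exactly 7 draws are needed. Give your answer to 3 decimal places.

Y = trial on which the third success occurs; negative binomial, r=3, p=0.24.
P(Y=7) = C(6,2) · p^3 · (1−p)^4
= 15 · 0.013824 · 0.33362 = 0.06918

0.069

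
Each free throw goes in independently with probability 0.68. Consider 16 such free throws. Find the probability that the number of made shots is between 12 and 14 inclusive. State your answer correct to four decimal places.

0.3641

X ~ Binomial(16, 0.68); P(12 ≤ X ≤ 14) = Σ C(16,k) p^k (1−p)^(16−k) over k:
  k=12: C(16,12)·0.68^12·0.32^4 = 0.186543
  k=13: C(16,13)·0.68^13·0.32^3 = 0.121970
  k=14: C(16,14)·0.68^14·0.32^2 = 0.055540
Total = 0.364053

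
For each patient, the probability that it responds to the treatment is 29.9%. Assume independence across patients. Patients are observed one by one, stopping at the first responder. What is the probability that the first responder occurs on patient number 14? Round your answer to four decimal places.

Geometric (trials to first success), p = 0.299.
P(Y = 14) = (1−p)^13 · p = 0.0098704 · 0.299 = 0.002951

0.0030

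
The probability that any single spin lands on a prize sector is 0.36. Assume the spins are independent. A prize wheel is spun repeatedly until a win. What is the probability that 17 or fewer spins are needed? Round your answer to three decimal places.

0.999

Y = number of spins to the first success; geometric, p = 0.36.
P(Y ≤ 17) = 1 − (1−p)^17 = 1 − 0.00051 = 0.99949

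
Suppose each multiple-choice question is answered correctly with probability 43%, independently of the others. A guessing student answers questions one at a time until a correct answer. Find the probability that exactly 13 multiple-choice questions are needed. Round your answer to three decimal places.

Geometric (trials to first success), p = 0.43.
P(Y = 13) = (1−p)^12 · p = 0.0011762 · 0.43 = 0.00051

0.001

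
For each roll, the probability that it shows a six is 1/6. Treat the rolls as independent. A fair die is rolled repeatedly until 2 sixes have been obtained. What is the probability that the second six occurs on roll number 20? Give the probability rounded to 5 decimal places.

Y = trial on which the second success occurs; negative binomial, r=2, p=0.166667.
P(Y=20) = C(19,1) · p^2 · (1−p)^18
= 19 · 0.027778 · 0.037561 = 0.0198239

0.01982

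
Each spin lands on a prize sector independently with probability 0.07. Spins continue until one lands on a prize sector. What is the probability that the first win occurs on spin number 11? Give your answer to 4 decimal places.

0.0339

Geometric (trials to first success), p = 0.07.
P(Y = 11) = (1−p)^10 · p = 0.48398 · 0.07 = 0.033879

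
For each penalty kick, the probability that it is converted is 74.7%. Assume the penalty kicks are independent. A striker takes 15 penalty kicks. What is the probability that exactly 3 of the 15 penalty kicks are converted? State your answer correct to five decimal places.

X ~ Binomial(n=15, p=0.747).
P(X=3) = C(15,3) · p^3 · (1−p)^12
= 455 · 0.41683 · 6.8777e-08 = 0.0000130

0.00001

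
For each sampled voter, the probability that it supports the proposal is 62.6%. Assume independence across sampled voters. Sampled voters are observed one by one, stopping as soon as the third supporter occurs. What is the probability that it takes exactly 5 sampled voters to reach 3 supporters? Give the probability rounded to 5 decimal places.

Y = trial on which the third success occurs; negative binomial, r=3, p=0.626.
P(Y=5) = C(4,2) · p^3 · (1−p)^2
= 6 · 0.24531 · 0.13988 = 0.2058816

0.20588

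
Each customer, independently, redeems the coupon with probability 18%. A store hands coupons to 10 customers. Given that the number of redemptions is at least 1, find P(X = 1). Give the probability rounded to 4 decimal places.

X ~ Binomial(10, 0.18). Want P(X=1 | X≥1) = P(X=1) / P(X≥1).
P(X=1) = C(10,1)·0.18^1·0.82^9 = 0.301715
P(X≥1) = 1 − 0.137448 = 0.862552
Ratio = 0.301715 / 0.862552 = 0.349794

0.3498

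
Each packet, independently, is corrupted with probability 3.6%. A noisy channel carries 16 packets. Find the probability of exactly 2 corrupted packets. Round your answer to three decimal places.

0.093

X ~ Binomial(n=16, p=0.036).
P(X=2) = C(16,2) · p^2 · (1−p)^14
= 120 · 0.001296 · 0.59852 = 0.09308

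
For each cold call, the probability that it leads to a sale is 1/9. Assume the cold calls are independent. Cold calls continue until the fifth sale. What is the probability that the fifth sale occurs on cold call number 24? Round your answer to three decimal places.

Y = trial on which the fifth success occurs; negative binomial, r=5, p=0.111111.
P(Y=24) = C(23,4) · p^5 · (1−p)^19
= 8855 · 1.6935e-05 · 0.10668 = 0.01600

0.016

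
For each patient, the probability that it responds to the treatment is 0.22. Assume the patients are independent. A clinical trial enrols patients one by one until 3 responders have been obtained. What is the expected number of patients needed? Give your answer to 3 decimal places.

13.636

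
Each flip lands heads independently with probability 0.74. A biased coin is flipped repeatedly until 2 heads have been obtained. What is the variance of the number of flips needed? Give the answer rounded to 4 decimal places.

Y = total flips until the second success; negative binomial with r=2, p=0.74.
Var(Y) = r(1−p)/p² = 2·0.26 / 0.74² = 0.949598

0.9496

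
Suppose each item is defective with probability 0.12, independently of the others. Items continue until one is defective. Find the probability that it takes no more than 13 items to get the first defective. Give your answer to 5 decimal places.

0.81021

Y = number of items to the first success; geometric, p = 0.12.
P(Y ≤ 13) = 1 − (1−p)^13 = 1 − 0.1897906 = 0.8102094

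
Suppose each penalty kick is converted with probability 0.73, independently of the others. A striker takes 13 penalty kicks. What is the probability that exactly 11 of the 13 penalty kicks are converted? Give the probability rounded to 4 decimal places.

0.1784

X ~ Binomial(n=13, p=0.73).
P(X=11) = C(13,11) · p^11 · (1−p)^2
= 78 · 0.031373 · 0.0729 = 0.178391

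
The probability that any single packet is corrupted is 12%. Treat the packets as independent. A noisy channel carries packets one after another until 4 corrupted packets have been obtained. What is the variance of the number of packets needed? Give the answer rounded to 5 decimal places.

Y = total packets until the fourth success; negative binomial with r=4, p=0.12.
Var(Y) = r(1−p)/p² = 4·0.88 / 0.12² = 244.4444444

244.44444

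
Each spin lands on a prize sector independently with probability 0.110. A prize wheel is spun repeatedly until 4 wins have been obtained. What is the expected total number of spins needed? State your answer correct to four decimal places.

36.3636

Y = total spins until the fourth success; negative binomial with r=4, p=0.11.
E[Y] = r / p = 4 / 0.11 = 36.363636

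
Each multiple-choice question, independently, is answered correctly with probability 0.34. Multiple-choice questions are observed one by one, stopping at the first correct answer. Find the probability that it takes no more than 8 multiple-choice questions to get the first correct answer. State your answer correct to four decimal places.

Y = number of multiple-choice questions to the first success; geometric, p = 0.34.
P(Y ≤ 8) = 1 − (1−p)^8 = 1 − 0.036004 = 0.963996

0.9640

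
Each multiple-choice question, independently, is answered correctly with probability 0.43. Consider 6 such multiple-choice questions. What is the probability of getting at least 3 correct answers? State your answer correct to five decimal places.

X ~ Binomial(6, 0.43); P(X ≥ 3) = Σ C(6,k) p^k (1−p)^(6−k) over k:
  k=3: C(6,3)·0.43^3·0.57^3 = 0.2944828
  k=4: C(6,4)·0.43^4·0.57^2 = 0.1666153
  k=5: C(6,5)·0.43^5·0.57^1 = 0.0502769
  k=6: C(6,6)·0.43^6·0.57^0 = 0.0063214
Total = 0.5176963

0.51770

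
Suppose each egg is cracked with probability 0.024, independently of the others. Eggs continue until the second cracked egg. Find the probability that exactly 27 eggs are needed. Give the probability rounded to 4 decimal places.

Y = trial on which the second success occurs; negative binomial, r=2, p=0.024.
P(Y=27) = C(26,1) · p^2 · (1−p)^25
= 26 · 0.000576 · 0.54481 = 0.008159

0.0082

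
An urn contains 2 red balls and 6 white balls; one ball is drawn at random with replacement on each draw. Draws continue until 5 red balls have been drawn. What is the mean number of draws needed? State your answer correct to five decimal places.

Y = total draws until the fifth success; negative binomial with r=5, p=0.25.
E[Y] = r / p = 5 / 0.25 = 20.0000000

20.00000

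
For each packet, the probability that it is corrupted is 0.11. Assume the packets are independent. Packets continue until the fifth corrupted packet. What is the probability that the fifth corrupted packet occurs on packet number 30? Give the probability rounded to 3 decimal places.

0.021

Y = trial on which the fifth success occurs; negative binomial, r=5, p=0.11.
P(Y=30) = C(29,4) · p^5 · (1−p)^25
= 23751 · 1.6105e-05 · 0.054294 = 0.02077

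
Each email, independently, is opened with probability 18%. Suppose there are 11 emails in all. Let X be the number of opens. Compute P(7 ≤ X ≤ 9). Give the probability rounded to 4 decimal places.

X ~ Binomial(11, 0.18); P(7 ≤ X ≤ 9) = Σ C(11,k) p^k (1−p)^(11−k) over k:
  k=7: C(11,7)·0.18^7·0.82^4 = 0.000913
  k=8: C(11,8)·0.18^8·0.82^3 = 0.000100
  k=9: C(11,9)·0.18^9·0.82^2 = 0.000007
Total = 0.001021

0.0010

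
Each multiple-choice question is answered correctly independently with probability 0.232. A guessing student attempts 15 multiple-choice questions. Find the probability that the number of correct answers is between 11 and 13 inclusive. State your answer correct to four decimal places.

X ~ Binomial(15, 0.232); P(11 ≤ X ≤ 13) = Σ C(15,k) p^k (1−p)^(15−k) over k:
  k=11: C(15,11)·0.232^11·0.768^4 = 0.000050
  k=12: C(15,12)·0.232^12·0.768^3 = 0.000005
  k=13: C(15,13)·0.232^13·0.768^2 = 0.000000
Total = 0.000055

0.0001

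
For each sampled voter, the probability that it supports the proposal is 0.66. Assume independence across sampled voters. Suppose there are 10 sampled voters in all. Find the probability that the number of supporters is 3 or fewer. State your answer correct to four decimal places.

0.0220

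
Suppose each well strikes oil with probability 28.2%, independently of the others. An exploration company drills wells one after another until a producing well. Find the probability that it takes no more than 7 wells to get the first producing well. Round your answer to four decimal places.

Y = number of wells to the first success; geometric, p = 0.282.
P(Y ≤ 7) = 1 − (1−p)^7 = 1 − 0.098372 = 0.901628

0.9016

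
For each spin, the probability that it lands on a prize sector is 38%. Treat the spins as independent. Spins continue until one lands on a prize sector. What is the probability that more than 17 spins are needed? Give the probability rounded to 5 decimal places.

0.00030

Y = number of spins to the first success; geometric, p = 0.38.
P(Y > 17) = P(first 17 all fail) = (1−p)^17 = 0.0002956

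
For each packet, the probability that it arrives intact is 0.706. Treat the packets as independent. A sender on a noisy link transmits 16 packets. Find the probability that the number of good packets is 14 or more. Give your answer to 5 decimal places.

0.10847

X ~ Binomial(16, 0.706); P(X ≥ 14) = Σ C(16,k) p^k (1−p)^(16−k) over k:
  k=14: C(16,14)·0.706^14·0.294^2 = 0.0792760
  k=15: C(16,15)·0.706^15·0.294^1 = 0.0253827
  k=16: C(16,16)·0.706^16·0.294^0 = 0.0038096
Total = 0.1084683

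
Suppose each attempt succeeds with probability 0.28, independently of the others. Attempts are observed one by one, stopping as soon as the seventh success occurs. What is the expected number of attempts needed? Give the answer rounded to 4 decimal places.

25.0000

Y = total attempts until the seventh success; negative binomial with r=7, p=0.28.
E[Y] = r / p = 7 / 0.28 = 25.000000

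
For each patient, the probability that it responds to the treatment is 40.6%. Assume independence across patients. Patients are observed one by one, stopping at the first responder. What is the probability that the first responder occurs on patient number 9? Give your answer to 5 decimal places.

Geometric (trials to first success), p = 0.406.
P(Y = 9) = (1−p)^8 · p = 0.015499 · 0.406 = 0.0062924

0.00629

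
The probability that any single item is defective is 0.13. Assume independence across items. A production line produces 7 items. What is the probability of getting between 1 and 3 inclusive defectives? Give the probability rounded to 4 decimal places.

X ~ Binomial(7, 0.13); P(1 ≤ X ≤ 3) = Σ C(7,k) p^k (1−p)^(7−k) over k:
  k=1: C(7,1)·0.13^1·0.87^6 = 0.394600
  k=2: C(7,2)·0.13^2·0.87^5 = 0.176890
  k=3: C(7,3)·0.13^3·0.87^4 = 0.044053
Total = 0.615542

0.6155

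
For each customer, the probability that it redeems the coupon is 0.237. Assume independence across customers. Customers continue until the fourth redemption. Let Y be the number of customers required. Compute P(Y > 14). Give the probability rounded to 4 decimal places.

Needing more than 14 customers ⇔ fewer than 4 successes in the first 14. With X ~ Binomial(14, 0.237), P(Y > 14) = P(X ≤ 3).
  k=0: C(14,0)·0.237^0·0.763^14 = 0.022664
  k=1: C(14,1)·0.237^1·0.763^13 = 0.098559
  k=2: C(14,2)·0.237^2·0.763^12 = 0.198991
  k=3: C(14,3)·0.237^3·0.763^11 = 0.247239
P(X ≤ 3) = 0.567452

0.5675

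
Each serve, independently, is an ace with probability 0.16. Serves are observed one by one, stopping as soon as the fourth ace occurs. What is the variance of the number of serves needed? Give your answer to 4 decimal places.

Y = total serves until the fourth success; negative binomial with r=4, p=0.16.
Var(Y) = r(1−p)/p² = 4·0.84 / 0.16² = 131.250000

131.2500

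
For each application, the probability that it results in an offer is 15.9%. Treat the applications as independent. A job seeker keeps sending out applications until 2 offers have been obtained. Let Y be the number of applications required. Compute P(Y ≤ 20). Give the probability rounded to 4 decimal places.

0.8502

Finishing within 20 applications ⇔ at least 2 successes in the first 20. With X ~ Binomial(20, 0.159), P(Y ≤ 20) = 1 − P(X ≤ 1).
  k=0: C(20,0)·0.159^0·0.841^20 = 0.031327
  k=1: C(20,1)·0.159^1·0.841^19 = 0.118454
1 − 0.149781 = 0.850219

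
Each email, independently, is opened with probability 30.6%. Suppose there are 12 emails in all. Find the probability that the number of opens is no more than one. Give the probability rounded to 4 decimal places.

0.0785

X ~ Binomial(12, 0.306); P(X ≤ 1) = Σ C(12,k) p^k (1−p)^(12−k) over k:
  k=0: C(12,0)·0.306^0·0.694^12 = 0.012483
  k=1: C(12,1)·0.306^1·0.694^11 = 0.066048
Total = 0.078530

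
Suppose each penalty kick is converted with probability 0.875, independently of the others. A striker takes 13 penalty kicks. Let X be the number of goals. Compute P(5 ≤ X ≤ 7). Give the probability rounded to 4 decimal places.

0.0030

X ~ Binomial(13, 0.875); P(5 ≤ X ≤ 7) = Σ C(13,k) p^k (1−p)^(13−k) over k:
  k=5: C(13,5)·0.875^5·0.125^8 = 0.000039
  k=6: C(13,6)·0.875^6·0.125^7 = 0.000367
  k=7: C(13,7)·0.875^7·0.125^6 = 0.002571
Total = 0.002977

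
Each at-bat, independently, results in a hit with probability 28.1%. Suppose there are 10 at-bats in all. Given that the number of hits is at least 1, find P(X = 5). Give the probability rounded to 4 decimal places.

0.0881

X ~ Binomial(10, 0.281). Want P(X=5 | X≥1) = P(X=5) / P(X≥1).
P(X=5) = C(10,5)·0.281^5·0.719^5 = 0.084835
P(X≥1) = 1 − 0.036922 = 0.963078
Ratio = 0.084835 / 0.963078 = 0.088088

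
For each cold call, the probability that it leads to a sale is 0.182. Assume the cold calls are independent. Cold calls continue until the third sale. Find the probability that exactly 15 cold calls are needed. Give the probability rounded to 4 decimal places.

Y = trial on which the third success occurs; negative binomial, r=3, p=0.182.
P(Y=15) = C(14,2) · p^3 · (1−p)^12
= 91 · 0.0060286 · 0.089751 = 0.049237

0.0492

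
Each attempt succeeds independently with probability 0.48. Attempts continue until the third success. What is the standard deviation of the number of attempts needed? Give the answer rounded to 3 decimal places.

2.602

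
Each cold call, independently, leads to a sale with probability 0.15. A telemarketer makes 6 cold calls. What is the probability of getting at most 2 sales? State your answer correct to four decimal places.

X ~ Binomial(6, 0.15); P(X ≤ 2) = Σ C(6,k) p^k (1−p)^(6−k) over k:
  k=0: C(6,0)·0.15^0·0.85^6 = 0.377150
  k=1: C(6,1)·0.15^1·0.85^5 = 0.399335
  k=2: C(6,2)·0.15^2·0.85^4 = 0.176177
Total = 0.952661

0.9527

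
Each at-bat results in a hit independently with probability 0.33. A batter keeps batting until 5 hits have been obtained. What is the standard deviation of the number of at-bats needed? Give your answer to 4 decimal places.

Y = total at-bats until the fifth success; negative binomial with r=5, p=0.33.
SD(Y) = √[r(1−p)/p²] = √(30.762167) = 5.546365

5.5464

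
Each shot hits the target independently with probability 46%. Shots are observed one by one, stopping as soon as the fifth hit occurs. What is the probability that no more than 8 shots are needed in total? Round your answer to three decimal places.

0.280

Finishing within 8 shots ⇔ at least 5 successes in the first 8. With X ~ Binomial(8, 0.46), P(Y ≤ 8) = 1 − P(X ≤ 4).
  k=0: C(8,0)·0.46^0·0.54^8 = 0.00723
  k=1: C(8,1)·0.46^1·0.54^7 = 0.04927
  k=2: C(8,2)·0.46^2·0.54^6 = 0.14690
  k=3: C(8,3)·0.46^3·0.54^5 = 0.25028
  k=4: C(8,4)·0.46^4·0.54^4 = 0.26650
1 − 0.72019 = 0.27981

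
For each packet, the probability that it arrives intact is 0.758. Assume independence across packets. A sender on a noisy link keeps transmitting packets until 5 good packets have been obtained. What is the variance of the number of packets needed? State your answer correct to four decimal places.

2.1059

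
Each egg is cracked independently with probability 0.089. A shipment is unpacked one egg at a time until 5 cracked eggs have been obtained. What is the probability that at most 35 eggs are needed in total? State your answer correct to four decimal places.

Finishing within 35 eggs ⇔ at least 5 successes in the first 35. With X ~ Binomial(35, 0.089), P(Y ≤ 35) = 1 − P(X ≤ 4).
  k=0: C(35,0)·0.089^0·0.911^35 = 0.038295
  k=1: C(35,1)·0.089^1·0.911^34 = 0.130943
  k=2: C(35,2)·0.089^2·0.911^33 = 0.217472
  k=3: C(35,3)·0.089^3·0.911^32 = 0.233705
  k=4: C(35,4)·0.089^4·0.911^31 = 0.182654
1 − 0.803069 = 0.196931

0.1969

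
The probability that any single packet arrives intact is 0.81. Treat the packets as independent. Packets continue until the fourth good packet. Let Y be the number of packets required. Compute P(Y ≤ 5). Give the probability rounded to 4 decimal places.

Finishing within 5 packets ⇔ at least 4 successes in the first 5. With X ~ Binomial(5, 0.81), P(Y ≤ 5) = 1 − P(X ≤ 3).
  k=0: C(5,0)·0.81^0·0.19^5 = 0.000248
  k=1: C(5,1)·0.81^1·0.19^4 = 0.005278
  k=2: C(5,2)·0.81^2·0.19^3 = 0.045002
  k=3: C(5,3)·0.81^3·0.19^2 = 0.191850
1 − 0.242378 = 0.757622

0.7576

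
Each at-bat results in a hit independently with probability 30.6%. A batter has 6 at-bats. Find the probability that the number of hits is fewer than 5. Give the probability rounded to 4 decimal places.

X ~ Binomial(6, 0.306); P(X ≤ 4) = Σ C(6,k) p^k (1−p)^(6−k) over k:
  k=0: C(6,0)·0.306^0·0.694^6 = 0.111727
  k=1: C(6,1)·0.306^1·0.694^5 = 0.295577
  k=2: C(6,2)·0.306^2·0.694^4 = 0.325816
  k=3: C(6,3)·0.306^3·0.694^3 = 0.191546
  k=4: C(6,4)·0.306^4·0.694^2 = 0.063343
Total = 0.988007

0.9880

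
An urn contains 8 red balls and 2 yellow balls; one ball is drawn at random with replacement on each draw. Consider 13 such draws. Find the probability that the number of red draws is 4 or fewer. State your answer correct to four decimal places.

X ~ Binomial(13, 0.80); P(X ≤ 4) = Σ C(13,k) p^k (1−p)^(13−k) over k:
  k=0: C(13,0)·0.80^0·0.20^13 = 0.000000
  k=1: C(13,1)·0.80^1·0.20^12 = 0.000000
  k=2: C(13,2)·0.80^2·0.20^11 = 0.000001
  k=3: C(13,3)·0.80^3·0.20^10 = 0.000015
  k=4: C(13,4)·0.80^4·0.20^9 = 0.000150
Total = 0.000166

0.0002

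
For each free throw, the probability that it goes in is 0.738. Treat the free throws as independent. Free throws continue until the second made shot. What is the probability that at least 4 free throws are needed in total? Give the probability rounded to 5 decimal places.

Needing more than 3 free throws ⇔ fewer than 2 successes in the first 3. With X ~ Binomial(3, 0.738), P(Y > 3) = P(X ≤ 1).
  k=0: C(3,0)·0.738^0·0.262^3 = 0.0179847
  k=1: C(3,1)·0.738^1·0.262^2 = 0.1519778
P(X ≤ 1) = 0.1699625

0.16996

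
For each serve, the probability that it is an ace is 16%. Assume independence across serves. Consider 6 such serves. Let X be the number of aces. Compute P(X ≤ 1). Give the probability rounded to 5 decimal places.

X ~ Binomial(6, 0.16); P(X ≤ 1) = Σ C(6,k) p^k (1−p)^(6−k) over k:
  k=0: C(6,0)·0.16^0·0.84^6 = 0.3512980
  k=1: C(6,1)·0.16^1·0.84^5 = 0.4014835
Total = 0.7527815

0.75278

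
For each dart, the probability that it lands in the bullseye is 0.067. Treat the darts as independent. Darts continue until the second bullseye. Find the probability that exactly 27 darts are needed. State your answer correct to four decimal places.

0.0206

Y = trial on which the second success occurs; negative binomial, r=2, p=0.067.
P(Y=27) = C(26,1) · p^2 · (1−p)^25
= 26 · 0.004489 · 0.17662 = 0.020614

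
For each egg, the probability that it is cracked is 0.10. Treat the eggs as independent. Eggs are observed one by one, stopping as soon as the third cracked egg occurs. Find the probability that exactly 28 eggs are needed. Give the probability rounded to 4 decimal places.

0.0252

Y = trial on which the third success occurs; negative binomial, r=3, p=0.10.
P(Y=28) = C(27,2) · p^3 · (1−p)^25
= 351 · 0.001 · 0.07179 = 0.025198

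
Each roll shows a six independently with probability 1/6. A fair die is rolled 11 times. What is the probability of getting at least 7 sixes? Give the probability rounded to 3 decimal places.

X ~ Binomial(11, 0.166667); P(X ≥ 7) = Σ C(11,k) p^k (1−p)^(11−k) over k:
  k=7: C(11,7)·0.166667^7·0.833333^4 = 0.00057
  k=8: C(11,8)·0.166667^8·0.833333^3 = 0.00006
  k=9: C(11,9)·0.166667^9·0.833333^2 = 0.00000
  k=10: C(11,10)·0.166667^10·0.833333^1 = 0.00000
  k=11: C(11,11)·0.166667^11·0.833333^0 = 0.00000
Total = 0.00063

0.001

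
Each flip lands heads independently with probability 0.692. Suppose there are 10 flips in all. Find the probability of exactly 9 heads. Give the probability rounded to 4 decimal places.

0.1121

X ~ Binomial(n=10, p=0.692).
P(X=9) = C(10,9) · p^9 · (1−p)^1
= 10 · 0.036388 · 0.308 = 0.112074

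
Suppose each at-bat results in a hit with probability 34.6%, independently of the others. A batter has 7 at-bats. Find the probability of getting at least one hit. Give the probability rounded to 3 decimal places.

0.949

P(at least one) = 1 − P(none) = 1 − (1 − 0.346)^7
= 1 − 0.05117 = 0.94883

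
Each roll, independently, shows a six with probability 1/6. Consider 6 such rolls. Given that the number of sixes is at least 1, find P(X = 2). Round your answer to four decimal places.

0.3021

X ~ Binomial(6, 0.166667). Want P(X=2 | X≥1) = P(X=2) / P(X≥1).
P(X=2) = C(6,2)·0.166667^2·0.833333^4 = 0.200939
P(X≥1) = 1 − 0.334898 = 0.665102
Ratio = 0.200939 / 0.665102 = 0.302117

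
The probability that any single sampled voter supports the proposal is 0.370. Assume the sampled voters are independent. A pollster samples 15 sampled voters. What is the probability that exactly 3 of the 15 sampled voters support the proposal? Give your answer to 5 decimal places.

0.09010

X ~ Binomial(n=15, p=0.37).
P(X=3) = C(15,3) · p^3 · (1−p)^12
= 455 · 0.050653 · 0.0039092 = 0.0900955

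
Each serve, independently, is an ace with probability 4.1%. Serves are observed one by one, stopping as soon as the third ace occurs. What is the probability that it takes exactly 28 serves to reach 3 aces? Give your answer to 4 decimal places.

Y = trial on which the third success occurs; negative binomial, r=3, p=0.041.
P(Y=28) = C(27,2) · p^3 · (1−p)^25
= 351 · 6.8921e-05 · 0.35113 = 0.008494

0.0085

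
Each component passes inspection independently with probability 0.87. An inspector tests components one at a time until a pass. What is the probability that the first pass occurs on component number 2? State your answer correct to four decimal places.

Geometric (trials to first success), p = 0.87.
P(Y = 2) = (1−p)^1 · p = 0.13 · 0.87 = 0.113100

0.1131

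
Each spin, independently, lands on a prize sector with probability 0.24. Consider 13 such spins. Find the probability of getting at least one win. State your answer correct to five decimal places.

P(at least one) = 1 − P(none) = 1 − (1 − 0.24)^13
= 1 − 0.0282213 = 0.9717787

0.97178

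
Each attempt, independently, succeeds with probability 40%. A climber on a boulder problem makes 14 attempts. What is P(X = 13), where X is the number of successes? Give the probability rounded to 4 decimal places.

0.0001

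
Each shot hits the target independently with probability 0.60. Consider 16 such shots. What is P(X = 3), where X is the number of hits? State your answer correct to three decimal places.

0.001

X ~ Binomial(n=16, p=0.60).
P(X=3) = C(16,3) · p^3 · (1−p)^13
= 560 · 0.216 · 6.7109e-06 = 0.00081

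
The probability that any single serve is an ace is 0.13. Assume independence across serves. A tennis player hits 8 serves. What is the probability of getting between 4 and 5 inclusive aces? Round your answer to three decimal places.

X ~ Binomial(8, 0.13); P(4 ≤ X ≤ 5) = Σ C(8,k) p^k (1−p)^(8−k) over k:
  k=4: C(8,4)·0.13^4·0.87^4 = 0.01145
  k=5: C(8,5)·0.13^5·0.87^3 = 0.00137
Total = 0.01282

0.013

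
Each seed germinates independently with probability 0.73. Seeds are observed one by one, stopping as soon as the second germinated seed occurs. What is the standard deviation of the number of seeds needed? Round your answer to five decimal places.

Y = total seeds until the second success; negative binomial with r=2, p=0.73.
SD(Y) = √[r(1−p)/p²] = √(1.0133233) = 1.0066396

1.00664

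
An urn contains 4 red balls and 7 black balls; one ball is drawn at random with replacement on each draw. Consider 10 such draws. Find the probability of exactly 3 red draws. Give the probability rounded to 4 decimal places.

X ~ Binomial(n=10, p=0.363636).
P(X=3) = C(10,3) · p^3 · (1−p)^7
= 120 · 0.048084 · 0.042261 = 0.243849

0.2438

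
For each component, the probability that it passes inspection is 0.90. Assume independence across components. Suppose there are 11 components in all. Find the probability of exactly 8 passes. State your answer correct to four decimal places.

0.0710

X ~ Binomial(n=11, p=0.90).
P(X=8) = C(11,8) · p^8 · (1−p)^3
= 165 · 0.43047 · 0.001 = 0.071027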